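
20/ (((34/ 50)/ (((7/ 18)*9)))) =1750/ 17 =102.94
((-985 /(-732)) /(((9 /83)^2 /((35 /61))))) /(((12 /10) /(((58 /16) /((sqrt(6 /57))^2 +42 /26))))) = 340240028765 /2951318592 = 115.28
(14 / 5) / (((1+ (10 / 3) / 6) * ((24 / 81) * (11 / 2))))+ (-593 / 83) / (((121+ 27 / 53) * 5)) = 32126371 / 29398600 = 1.09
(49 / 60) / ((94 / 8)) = 49 / 705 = 0.07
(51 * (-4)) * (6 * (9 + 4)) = -15912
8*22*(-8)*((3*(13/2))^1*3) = -82368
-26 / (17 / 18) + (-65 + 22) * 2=-1930 / 17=-113.53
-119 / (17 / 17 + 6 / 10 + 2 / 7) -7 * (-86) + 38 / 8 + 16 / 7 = 504439 / 924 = 545.93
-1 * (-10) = 10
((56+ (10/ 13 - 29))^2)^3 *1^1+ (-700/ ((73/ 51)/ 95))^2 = 67314026420453821969/ 25722065161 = 2616975969.82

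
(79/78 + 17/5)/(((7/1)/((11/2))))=18931/5460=3.47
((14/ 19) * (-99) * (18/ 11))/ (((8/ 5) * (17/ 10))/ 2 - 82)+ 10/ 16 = 40/ 19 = 2.11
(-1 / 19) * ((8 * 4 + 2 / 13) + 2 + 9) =-561 / 247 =-2.27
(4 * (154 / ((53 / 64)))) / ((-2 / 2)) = -39424 / 53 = -743.85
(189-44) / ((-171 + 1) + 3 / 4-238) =-580 / 1629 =-0.36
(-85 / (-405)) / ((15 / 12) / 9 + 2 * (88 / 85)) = 5780 / 60849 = 0.09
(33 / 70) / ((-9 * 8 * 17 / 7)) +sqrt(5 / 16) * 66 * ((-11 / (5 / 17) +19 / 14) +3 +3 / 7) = -75339 * sqrt(5) / 140 - 11 / 4080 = -1203.31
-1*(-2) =2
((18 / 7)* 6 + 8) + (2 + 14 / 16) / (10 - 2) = 10657 / 448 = 23.79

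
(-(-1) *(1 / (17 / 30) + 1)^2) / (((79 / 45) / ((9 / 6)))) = 298215 / 45662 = 6.53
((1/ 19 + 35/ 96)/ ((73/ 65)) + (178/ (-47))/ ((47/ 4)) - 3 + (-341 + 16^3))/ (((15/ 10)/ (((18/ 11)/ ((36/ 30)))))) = 3410.95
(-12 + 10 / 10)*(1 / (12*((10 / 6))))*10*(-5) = 55 / 2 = 27.50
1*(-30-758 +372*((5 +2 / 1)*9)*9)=210136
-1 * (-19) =19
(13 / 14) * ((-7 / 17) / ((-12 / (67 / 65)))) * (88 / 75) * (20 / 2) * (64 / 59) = 94336 / 225675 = 0.42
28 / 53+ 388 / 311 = 29272 / 16483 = 1.78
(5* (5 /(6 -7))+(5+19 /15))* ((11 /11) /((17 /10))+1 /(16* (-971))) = -14550461 /1320560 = -11.02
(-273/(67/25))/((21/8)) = -2600/67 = -38.81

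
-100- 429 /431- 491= -255150 /431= -592.00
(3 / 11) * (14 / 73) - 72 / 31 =-56514 / 24893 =-2.27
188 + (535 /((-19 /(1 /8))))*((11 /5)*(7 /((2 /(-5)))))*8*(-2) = -37623 /19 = -1980.16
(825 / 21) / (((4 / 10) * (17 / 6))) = 4125 / 119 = 34.66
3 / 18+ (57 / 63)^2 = 869 / 882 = 0.99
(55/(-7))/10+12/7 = 13/14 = 0.93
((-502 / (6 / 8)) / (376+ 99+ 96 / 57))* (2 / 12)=-19076 / 81513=-0.23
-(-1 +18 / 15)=-1 / 5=-0.20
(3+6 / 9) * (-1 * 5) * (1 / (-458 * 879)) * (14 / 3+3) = 1265 / 3623238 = 0.00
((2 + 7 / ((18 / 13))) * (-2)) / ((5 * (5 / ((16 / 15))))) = -2032 / 3375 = -0.60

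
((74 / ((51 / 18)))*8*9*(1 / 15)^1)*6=63936 / 85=752.19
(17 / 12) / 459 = 1 / 324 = 0.00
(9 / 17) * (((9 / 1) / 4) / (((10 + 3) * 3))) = 27 / 884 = 0.03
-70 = -70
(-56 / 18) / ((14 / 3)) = -2 / 3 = -0.67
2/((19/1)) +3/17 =91/323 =0.28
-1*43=-43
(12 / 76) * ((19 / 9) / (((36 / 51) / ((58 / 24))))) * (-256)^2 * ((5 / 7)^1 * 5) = 50483200 / 189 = 267106.88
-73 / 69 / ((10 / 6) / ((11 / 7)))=-803 / 805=-1.00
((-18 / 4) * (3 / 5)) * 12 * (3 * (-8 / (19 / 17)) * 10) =132192 / 19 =6957.47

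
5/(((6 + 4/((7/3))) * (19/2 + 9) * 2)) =35/1998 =0.02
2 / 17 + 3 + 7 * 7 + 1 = 53.12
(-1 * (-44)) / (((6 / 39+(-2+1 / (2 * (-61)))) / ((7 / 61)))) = -8008 / 2941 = -2.72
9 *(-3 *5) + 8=-127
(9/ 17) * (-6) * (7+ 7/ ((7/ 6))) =-702/ 17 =-41.29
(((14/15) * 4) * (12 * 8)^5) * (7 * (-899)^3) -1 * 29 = -774105321005893288081/5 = -154821064201178657616.20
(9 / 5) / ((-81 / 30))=-2 / 3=-0.67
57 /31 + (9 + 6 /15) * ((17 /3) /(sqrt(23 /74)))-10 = -253 /31 + 799 * sqrt(1702) /345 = 87.38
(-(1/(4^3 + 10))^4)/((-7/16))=1/13119127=0.00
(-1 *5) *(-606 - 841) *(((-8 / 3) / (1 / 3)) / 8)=-7235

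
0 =0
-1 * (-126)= 126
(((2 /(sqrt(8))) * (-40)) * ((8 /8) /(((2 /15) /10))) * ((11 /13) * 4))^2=8712000000 /169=51550295.86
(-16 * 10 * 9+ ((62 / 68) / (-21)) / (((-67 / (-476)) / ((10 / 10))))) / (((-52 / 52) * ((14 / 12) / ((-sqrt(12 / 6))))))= -579004 * sqrt(2) / 469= -1745.92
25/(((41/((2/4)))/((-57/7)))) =-2.48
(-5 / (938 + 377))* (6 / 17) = -6 / 4471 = -0.00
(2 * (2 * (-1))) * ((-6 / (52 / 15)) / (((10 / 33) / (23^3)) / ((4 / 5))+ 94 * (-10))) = -14454396 / 1962585703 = -0.01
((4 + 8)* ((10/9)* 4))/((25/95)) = 608/3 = 202.67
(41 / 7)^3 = 68921 / 343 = 200.94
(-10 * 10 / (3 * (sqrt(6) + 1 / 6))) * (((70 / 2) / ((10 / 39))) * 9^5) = -102697586.82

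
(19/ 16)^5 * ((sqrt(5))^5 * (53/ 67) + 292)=3280831175 * sqrt(5)/ 70254592 + 180755227/ 262144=793.95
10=10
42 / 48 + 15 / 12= 2.12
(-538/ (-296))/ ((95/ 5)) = 269/ 2812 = 0.10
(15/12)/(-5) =-1/4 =-0.25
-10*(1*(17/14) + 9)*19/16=-13585/112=-121.29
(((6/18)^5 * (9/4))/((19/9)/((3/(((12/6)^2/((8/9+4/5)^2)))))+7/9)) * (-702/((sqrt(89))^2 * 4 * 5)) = -0.00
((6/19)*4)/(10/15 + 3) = 72/209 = 0.34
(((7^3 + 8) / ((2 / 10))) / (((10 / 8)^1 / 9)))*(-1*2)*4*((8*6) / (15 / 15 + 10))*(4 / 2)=-9704448 / 11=-882222.55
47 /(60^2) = 47 /3600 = 0.01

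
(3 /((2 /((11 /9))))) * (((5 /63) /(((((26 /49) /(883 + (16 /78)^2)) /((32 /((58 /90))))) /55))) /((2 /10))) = 3306528.03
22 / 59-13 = -745 / 59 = -12.63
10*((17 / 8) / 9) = 85 / 36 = 2.36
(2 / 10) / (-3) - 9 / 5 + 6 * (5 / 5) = 62 / 15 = 4.13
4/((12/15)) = 5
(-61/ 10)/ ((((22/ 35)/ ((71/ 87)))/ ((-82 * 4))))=2485994/ 957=2597.69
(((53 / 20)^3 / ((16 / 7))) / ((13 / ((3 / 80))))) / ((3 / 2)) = 1042139 / 66560000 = 0.02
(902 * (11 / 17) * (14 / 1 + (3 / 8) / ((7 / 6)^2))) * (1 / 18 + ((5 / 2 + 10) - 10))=159630097 / 7497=21292.53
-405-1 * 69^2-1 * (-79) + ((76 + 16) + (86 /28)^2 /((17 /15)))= -16615605 /3332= -4986.68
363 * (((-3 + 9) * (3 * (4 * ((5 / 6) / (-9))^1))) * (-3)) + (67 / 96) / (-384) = 267632573 / 36864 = 7260.00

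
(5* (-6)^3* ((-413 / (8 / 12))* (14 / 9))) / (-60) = -17346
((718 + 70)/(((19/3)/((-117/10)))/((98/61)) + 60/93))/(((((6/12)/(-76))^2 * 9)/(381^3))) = 362978274798648.01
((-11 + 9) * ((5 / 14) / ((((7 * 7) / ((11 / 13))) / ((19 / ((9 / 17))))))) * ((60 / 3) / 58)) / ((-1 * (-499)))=-177650 / 580735701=-0.00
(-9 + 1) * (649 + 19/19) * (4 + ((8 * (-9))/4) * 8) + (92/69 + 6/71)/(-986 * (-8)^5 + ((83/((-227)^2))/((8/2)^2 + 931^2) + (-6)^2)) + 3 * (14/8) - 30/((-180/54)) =895088344412632164875394019/1229492890300675035660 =728014.25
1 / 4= 0.25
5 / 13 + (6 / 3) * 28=733 / 13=56.38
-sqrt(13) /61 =-0.06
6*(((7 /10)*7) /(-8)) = -147 /40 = -3.68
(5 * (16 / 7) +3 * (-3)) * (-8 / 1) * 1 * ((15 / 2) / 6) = -170 / 7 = -24.29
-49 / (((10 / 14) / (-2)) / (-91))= -62426 / 5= -12485.20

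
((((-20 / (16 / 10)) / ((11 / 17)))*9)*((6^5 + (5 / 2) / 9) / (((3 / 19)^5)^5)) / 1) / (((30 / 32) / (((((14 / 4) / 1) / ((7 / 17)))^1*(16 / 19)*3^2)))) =-31706515702324091961133226670820806789920 / 3106724901291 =-10205768682366579864280220000.00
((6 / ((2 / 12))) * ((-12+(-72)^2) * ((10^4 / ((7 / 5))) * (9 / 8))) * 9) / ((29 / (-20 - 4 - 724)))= -70506255600000 / 203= -347321456157.64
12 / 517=0.02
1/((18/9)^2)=1/4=0.25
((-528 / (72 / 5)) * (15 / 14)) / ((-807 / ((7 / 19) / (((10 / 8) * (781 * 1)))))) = 20 / 1088643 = 0.00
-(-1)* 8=8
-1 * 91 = -91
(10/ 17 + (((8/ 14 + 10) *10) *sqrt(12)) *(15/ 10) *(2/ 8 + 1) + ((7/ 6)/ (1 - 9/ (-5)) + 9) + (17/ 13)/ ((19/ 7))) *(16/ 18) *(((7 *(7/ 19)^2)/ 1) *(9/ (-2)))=-543900 *sqrt(3)/ 361 - 181242229/ 4547517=-2649.45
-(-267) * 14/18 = 623/3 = 207.67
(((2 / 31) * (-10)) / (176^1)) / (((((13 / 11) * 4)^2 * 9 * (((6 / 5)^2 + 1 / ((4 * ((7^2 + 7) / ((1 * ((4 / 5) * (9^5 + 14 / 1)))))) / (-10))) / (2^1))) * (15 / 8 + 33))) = 9625 / 19411274233143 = 0.00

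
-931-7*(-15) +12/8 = -1649/2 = -824.50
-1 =-1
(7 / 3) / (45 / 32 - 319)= -224 / 30489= -0.01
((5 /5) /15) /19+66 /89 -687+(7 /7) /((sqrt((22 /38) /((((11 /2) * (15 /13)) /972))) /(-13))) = -17406856 /25365 -sqrt(2470) /36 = -687.64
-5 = -5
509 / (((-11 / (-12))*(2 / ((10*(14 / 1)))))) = 427560 / 11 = 38869.09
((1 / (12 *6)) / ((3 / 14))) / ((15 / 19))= 133 / 1620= 0.08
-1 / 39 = -0.03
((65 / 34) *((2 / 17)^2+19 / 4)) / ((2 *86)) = 357955 / 6760288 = 0.05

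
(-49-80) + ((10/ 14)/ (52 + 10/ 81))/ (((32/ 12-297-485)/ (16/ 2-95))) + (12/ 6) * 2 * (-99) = -36275951595/ 69097252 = -525.00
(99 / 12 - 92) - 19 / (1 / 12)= -1247 / 4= -311.75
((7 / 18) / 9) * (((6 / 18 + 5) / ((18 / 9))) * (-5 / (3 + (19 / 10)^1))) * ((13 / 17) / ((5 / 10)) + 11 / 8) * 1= -9875 / 28917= -0.34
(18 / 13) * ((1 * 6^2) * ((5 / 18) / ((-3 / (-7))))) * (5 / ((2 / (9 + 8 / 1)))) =17850 / 13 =1373.08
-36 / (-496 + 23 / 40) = 1440 / 19817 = 0.07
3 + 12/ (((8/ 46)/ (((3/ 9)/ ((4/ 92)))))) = 532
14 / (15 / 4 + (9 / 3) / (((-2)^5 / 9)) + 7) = 448 / 317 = 1.41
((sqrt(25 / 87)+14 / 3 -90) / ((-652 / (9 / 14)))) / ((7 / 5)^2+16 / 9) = 21600 / 959581 -3375 * sqrt(87) / 222622792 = 0.02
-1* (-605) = 605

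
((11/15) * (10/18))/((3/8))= 88/81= 1.09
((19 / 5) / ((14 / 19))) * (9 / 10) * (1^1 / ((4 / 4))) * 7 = 3249 / 100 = 32.49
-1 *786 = -786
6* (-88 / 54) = -88 / 9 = -9.78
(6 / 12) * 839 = 839 / 2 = 419.50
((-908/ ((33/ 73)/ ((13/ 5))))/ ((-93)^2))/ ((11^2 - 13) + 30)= -430846/ 98468865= -0.00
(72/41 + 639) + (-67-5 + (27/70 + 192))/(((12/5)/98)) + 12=913235/164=5568.51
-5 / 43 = -0.12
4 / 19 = 0.21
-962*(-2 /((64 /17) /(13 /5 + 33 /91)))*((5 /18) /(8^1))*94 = 9962731 /2016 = 4941.83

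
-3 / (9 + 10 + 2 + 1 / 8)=-0.14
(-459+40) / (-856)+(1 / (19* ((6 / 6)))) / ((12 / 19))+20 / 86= 88933 / 110424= 0.81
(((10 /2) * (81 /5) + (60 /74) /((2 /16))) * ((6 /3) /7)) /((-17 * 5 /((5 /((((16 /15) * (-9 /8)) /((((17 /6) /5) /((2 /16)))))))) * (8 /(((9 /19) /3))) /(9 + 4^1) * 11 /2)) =0.26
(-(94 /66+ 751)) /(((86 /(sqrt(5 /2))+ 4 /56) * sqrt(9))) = 1738100 /287023473 - 418534480 * sqrt(10) /287023473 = -4.61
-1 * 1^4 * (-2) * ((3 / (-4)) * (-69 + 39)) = 45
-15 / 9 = -5 / 3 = -1.67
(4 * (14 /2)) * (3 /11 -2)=-532 /11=-48.36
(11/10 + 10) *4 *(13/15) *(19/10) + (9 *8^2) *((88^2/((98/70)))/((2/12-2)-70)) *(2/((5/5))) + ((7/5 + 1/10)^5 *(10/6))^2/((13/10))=-88511.87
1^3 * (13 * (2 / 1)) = 26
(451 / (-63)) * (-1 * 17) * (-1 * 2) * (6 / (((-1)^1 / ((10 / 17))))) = 18040 / 21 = 859.05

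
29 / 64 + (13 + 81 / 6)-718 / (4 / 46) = -526723 / 64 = -8230.05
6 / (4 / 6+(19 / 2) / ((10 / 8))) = 45 / 62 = 0.73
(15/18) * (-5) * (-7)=175/6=29.17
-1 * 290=-290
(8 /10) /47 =4 /235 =0.02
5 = 5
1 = 1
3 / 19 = 0.16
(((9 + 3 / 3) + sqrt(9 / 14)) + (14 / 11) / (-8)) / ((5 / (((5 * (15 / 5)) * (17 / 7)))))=153 * sqrt(14) / 98 + 22083 / 308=77.54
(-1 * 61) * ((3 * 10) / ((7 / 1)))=-1830 / 7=-261.43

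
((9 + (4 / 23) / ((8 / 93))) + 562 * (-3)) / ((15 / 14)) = -179781 / 115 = -1563.31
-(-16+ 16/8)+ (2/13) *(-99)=-16/13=-1.23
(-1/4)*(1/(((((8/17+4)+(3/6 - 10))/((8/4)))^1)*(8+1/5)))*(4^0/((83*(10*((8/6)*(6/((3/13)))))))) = 17/40345968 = 0.00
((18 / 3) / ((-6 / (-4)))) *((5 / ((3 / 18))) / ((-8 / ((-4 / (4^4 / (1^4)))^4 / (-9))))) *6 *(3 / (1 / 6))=45 / 4194304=0.00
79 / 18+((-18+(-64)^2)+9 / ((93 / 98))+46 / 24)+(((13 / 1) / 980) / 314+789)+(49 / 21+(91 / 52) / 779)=326718006030313 / 66880172520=4885.13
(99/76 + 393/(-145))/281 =-15513/3096620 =-0.01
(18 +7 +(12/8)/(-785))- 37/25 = 184617/7850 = 23.52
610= 610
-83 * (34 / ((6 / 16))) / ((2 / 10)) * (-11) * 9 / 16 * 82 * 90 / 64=429543675 / 16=26846479.69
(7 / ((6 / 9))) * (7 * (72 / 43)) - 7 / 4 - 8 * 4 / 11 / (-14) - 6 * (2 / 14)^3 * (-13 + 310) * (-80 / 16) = 147.50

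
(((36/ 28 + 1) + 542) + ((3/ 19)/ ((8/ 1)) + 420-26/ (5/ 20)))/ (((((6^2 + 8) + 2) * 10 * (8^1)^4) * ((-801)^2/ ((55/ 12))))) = 113135/ 34685317545984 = 0.00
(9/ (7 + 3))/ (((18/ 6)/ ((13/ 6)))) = 13/ 20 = 0.65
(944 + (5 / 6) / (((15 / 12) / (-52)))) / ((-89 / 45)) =-40920 / 89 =-459.78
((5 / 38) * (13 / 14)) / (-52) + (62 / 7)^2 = 1168541 / 14896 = 78.45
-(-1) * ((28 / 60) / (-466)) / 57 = -7 / 398430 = -0.00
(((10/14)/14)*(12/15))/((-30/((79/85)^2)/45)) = -0.05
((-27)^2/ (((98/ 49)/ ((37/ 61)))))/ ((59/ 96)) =1294704/ 3599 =359.74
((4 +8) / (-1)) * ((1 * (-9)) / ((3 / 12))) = 432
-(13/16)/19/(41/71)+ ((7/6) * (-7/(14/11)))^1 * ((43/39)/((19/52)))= -2180323/112176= -19.44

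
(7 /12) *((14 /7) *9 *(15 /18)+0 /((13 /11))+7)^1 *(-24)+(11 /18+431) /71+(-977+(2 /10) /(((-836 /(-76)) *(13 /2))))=-1278.92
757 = 757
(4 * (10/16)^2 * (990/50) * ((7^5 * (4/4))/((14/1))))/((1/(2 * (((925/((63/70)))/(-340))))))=-122150875/544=-224542.05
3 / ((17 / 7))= 21 / 17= 1.24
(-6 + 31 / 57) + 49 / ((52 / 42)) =50567 / 1482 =34.12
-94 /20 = -47 /10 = -4.70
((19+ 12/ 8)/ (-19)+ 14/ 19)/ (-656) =13/ 24928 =0.00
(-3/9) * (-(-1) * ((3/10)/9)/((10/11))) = -11/900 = -0.01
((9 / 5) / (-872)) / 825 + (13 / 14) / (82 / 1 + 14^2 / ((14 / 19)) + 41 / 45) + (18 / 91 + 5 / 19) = 15090466014413 / 32549287771000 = 0.46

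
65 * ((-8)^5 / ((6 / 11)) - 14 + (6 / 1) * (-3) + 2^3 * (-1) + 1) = -3907388.33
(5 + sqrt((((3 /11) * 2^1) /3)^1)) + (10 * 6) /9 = sqrt(22) /11 + 35 /3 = 12.09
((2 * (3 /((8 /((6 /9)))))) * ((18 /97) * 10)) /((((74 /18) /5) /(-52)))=-210600 /3589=-58.68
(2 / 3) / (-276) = -0.00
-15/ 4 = -3.75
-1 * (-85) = 85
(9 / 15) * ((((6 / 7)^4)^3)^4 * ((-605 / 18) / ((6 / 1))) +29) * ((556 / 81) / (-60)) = -147933794667135767973125784984762356952643391 / 74324320640020604018491177339868161882322025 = -1.99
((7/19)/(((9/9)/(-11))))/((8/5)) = -385/152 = -2.53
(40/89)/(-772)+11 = 188937/17177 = 11.00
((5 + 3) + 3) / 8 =11 / 8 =1.38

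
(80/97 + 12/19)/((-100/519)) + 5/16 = -5341609/737200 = -7.25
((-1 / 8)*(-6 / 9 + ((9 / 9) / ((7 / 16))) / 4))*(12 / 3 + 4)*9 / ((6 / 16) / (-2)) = -32 / 7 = -4.57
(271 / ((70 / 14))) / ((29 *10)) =271 / 1450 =0.19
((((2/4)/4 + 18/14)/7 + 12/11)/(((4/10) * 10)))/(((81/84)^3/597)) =15526378/72171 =215.13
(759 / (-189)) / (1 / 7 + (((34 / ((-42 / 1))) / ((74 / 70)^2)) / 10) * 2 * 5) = 346357 / 50154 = 6.91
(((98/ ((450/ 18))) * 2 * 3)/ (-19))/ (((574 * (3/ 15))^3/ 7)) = -15/ 2618998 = -0.00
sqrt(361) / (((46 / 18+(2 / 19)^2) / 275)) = 16976025 / 8339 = 2035.74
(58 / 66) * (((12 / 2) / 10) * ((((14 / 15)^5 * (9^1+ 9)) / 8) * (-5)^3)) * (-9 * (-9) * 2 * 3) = -70186032 / 1375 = -51044.39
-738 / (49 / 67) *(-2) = 98892 / 49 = 2018.20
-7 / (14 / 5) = -2.50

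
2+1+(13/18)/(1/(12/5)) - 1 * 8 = -49/15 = -3.27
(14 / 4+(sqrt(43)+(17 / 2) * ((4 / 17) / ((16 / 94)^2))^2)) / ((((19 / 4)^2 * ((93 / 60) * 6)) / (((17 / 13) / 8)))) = 340 * sqrt(43) / 436449+8183575 / 18621824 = 0.44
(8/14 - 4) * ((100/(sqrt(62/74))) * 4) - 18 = -9600 * sqrt(1147)/217 - 18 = -1516.28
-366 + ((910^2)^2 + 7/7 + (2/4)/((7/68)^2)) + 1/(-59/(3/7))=1982502121591172/2891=685749609682.18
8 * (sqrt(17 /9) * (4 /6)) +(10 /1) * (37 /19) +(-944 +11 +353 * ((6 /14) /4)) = -465875 /532 +16 * sqrt(17) /9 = -868.37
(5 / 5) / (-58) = -1 / 58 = -0.02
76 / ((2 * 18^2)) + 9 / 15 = 581 / 810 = 0.72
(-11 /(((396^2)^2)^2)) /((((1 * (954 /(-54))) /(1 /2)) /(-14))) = -7 /971232970782876696576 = -0.00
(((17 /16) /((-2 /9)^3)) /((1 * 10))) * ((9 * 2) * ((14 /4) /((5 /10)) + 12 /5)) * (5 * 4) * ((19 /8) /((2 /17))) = -1693243197 /2560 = -661423.12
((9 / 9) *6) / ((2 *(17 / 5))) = 15 / 17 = 0.88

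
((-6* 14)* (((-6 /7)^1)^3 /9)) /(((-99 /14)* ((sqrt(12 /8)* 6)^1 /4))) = -128* sqrt(6) /693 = -0.45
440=440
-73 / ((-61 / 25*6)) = 1825 / 366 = 4.99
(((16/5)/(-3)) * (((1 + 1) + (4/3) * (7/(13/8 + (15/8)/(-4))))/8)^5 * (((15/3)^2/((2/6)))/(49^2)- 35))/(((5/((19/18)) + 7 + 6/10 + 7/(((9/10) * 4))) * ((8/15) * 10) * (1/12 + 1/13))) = 28298826810521421947/2927498764411221840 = 9.67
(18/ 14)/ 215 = 9/ 1505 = 0.01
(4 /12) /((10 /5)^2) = 1 /12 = 0.08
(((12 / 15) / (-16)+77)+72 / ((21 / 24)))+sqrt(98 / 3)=7 * sqrt(6) / 3+22293 / 140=164.95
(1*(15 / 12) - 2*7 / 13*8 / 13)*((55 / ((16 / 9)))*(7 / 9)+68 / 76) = 3012039 / 205504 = 14.66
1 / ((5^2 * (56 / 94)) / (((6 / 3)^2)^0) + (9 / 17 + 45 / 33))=8789 / 147538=0.06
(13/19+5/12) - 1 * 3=-433/228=-1.90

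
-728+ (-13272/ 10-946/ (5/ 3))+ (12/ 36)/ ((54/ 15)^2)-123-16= -13422223/ 4860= -2761.77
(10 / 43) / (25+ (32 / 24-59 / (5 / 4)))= -150 / 13459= -0.01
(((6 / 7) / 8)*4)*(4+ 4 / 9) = 40 / 21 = 1.90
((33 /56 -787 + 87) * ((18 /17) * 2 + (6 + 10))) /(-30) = 430837 /1020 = 422.39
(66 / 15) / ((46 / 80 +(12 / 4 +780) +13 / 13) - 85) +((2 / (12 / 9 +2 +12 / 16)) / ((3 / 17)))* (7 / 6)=3.24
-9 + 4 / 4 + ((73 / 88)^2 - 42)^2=101868410273 / 59969536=1698.67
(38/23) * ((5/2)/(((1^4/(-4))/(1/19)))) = -0.87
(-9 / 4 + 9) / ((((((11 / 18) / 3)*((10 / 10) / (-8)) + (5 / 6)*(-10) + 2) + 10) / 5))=14580 / 1573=9.27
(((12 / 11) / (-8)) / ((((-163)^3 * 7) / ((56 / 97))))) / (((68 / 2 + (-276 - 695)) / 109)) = -1308 / 4329789904913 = -0.00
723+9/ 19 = 13746/ 19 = 723.47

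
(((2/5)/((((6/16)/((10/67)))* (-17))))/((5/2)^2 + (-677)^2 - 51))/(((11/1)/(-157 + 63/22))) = 217024/757923324609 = 0.00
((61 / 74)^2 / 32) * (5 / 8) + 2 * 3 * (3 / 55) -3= -205049557 / 77102080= -2.66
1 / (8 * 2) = 1 / 16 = 0.06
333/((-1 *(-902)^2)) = -333/813604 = -0.00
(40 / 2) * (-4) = -80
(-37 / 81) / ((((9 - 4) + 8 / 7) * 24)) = -259 / 83592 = -0.00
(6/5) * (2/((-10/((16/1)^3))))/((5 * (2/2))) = -24576/125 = -196.61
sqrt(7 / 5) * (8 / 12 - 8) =-22 * sqrt(35) / 15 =-8.68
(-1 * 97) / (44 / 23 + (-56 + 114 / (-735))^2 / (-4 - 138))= 4.78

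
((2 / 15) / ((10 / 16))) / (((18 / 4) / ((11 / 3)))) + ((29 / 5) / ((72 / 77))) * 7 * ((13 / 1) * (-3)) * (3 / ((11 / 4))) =-7480861 / 4050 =-1847.13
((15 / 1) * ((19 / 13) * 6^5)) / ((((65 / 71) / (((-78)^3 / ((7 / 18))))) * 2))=-795296496384 / 7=-113613785197.71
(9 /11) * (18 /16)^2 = 729 /704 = 1.04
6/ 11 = 0.55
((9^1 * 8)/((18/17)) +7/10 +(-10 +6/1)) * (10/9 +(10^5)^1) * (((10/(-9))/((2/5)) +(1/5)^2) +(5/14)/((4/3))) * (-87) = 52553682993323/37800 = 1390309073.90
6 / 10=3 / 5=0.60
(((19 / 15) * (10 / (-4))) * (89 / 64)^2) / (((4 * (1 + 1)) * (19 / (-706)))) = 28.44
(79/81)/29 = 79/2349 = 0.03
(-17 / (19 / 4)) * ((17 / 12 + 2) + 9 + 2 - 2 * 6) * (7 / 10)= -3451 / 570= -6.05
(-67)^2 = 4489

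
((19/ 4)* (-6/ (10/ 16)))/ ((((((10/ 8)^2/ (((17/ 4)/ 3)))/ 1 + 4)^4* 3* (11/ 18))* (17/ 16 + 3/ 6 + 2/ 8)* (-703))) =24631345152/ 855618784488215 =0.00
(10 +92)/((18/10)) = 170/3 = 56.67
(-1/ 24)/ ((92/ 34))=-17/ 1104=-0.02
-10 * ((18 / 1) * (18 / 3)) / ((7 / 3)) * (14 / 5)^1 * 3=-3888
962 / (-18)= -481 / 9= -53.44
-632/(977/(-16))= 10112/977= 10.35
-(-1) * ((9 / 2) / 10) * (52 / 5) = 117 / 25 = 4.68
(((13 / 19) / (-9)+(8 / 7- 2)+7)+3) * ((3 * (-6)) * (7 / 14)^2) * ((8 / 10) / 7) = -21706 / 4655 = -4.66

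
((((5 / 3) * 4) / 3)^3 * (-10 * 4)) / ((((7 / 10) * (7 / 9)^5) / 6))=-1555200000 / 117649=-13218.98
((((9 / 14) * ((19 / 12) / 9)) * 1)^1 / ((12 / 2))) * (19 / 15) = 361 / 15120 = 0.02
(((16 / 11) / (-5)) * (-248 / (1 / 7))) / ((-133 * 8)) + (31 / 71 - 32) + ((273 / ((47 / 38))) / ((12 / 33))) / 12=517339769 / 27897320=18.54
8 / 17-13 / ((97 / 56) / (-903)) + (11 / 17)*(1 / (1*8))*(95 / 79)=7063525493 / 1042168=6777.72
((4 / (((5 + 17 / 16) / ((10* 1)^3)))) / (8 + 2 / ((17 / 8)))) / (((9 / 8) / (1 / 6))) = 10.93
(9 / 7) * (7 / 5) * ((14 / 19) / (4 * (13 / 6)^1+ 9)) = 378 / 5035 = 0.08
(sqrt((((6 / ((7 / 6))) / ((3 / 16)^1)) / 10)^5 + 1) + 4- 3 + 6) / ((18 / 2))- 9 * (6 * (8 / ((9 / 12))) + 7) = -5744 / 9 + sqrt(287218709785) / 385875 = -636.83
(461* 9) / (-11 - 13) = -172.88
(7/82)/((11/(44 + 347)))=2737/902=3.03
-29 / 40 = -0.72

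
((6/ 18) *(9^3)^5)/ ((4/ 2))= 68630377364883/ 2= 34315188682441.50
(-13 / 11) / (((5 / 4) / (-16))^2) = -53248 / 275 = -193.63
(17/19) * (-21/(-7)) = 51/19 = 2.68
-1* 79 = -79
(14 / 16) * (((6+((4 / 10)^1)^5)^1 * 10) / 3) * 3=65737 / 1250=52.59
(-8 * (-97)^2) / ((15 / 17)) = -1279624 / 15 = -85308.27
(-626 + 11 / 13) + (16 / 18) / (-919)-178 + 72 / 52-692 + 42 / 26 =-160440962 / 107523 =-1492.15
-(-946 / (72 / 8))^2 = -894916 / 81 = -11048.35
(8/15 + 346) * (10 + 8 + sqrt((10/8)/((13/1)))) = 2599 * sqrt(65)/195 + 31188/5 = 6345.06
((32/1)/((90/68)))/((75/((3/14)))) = 544/7875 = 0.07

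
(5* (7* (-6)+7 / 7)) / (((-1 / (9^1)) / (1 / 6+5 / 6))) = 1845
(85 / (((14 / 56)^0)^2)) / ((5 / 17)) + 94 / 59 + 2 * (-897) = -88701 / 59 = -1503.41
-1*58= -58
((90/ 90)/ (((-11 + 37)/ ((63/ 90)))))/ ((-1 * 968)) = -7/ 251680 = -0.00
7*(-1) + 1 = -6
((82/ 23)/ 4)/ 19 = 41/ 874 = 0.05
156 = 156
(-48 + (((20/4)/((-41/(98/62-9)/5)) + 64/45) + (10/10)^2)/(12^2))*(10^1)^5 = -493668188750/102951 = -4795176.24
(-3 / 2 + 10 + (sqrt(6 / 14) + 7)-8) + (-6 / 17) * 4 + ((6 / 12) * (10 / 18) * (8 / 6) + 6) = sqrt(21) / 7 + 11437 / 918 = 13.11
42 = 42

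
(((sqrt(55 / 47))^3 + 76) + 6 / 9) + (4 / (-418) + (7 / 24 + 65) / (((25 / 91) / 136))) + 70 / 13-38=55*sqrt(2585) / 2209 + 6595387433 / 203775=32367.29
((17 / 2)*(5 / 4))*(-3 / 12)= -85 / 32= -2.66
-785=-785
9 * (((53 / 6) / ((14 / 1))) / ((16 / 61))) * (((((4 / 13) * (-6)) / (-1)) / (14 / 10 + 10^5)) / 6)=16165 / 242670064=0.00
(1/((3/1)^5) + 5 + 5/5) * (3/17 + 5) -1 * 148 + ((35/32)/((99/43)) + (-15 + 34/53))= -10080740473/77067936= -130.80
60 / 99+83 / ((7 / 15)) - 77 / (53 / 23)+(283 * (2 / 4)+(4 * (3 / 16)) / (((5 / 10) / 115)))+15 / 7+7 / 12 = 3230573 / 6996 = 461.77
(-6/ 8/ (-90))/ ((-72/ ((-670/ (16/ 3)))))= 67/ 4608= 0.01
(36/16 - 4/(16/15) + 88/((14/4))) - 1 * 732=-708.36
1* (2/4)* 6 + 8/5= 23/5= 4.60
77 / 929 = 0.08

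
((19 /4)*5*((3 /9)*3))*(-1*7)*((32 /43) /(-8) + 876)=-6261640 /43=-145619.53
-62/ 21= -2.95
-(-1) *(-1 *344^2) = -118336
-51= -51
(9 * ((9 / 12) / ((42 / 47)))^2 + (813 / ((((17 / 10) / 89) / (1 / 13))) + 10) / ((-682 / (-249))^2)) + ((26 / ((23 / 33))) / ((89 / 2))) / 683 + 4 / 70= 22747669634841756271 / 51214501661202880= 444.16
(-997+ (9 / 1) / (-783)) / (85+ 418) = -86740 / 43761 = -1.98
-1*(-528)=528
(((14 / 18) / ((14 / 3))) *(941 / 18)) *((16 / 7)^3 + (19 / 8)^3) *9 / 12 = 465250161 / 2809856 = 165.58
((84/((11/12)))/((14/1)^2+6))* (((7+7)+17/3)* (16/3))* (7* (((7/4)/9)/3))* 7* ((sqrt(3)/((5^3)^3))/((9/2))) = 9066176* sqrt(3)/527291015625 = 0.00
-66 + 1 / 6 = -395 / 6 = -65.83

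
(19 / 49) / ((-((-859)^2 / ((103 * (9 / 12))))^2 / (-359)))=651275901 / 426863202206224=0.00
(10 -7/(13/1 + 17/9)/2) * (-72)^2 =3391632/67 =50621.37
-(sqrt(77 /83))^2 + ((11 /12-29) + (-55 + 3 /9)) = -27781 /332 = -83.68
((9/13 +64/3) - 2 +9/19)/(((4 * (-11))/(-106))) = 402535/8151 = 49.38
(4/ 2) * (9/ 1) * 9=162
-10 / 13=-0.77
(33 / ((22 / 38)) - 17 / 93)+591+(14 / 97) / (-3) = 5843525 / 9021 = 647.77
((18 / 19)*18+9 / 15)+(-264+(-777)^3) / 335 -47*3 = -8913641349 / 6365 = -1400414.98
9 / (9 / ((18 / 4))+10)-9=-33 / 4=-8.25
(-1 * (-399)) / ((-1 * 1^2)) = -399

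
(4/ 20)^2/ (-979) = -0.00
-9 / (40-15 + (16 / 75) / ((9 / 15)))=-405 / 1141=-0.35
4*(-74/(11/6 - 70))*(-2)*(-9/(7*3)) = 10656/2863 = 3.72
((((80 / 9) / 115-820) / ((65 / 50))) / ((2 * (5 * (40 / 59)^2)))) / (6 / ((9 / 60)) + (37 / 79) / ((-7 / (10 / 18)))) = -81679377983 / 23787842000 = -3.43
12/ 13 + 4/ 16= 61/ 52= 1.17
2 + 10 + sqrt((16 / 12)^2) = 40 / 3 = 13.33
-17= -17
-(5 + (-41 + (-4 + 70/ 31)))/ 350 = 117/ 1085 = 0.11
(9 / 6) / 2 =3 / 4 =0.75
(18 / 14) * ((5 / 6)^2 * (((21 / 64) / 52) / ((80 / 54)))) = 405 / 106496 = 0.00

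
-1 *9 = -9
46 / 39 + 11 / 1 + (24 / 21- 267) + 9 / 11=-759337 / 3003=-252.86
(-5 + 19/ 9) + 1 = -17/ 9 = -1.89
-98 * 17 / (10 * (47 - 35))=-833 / 60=-13.88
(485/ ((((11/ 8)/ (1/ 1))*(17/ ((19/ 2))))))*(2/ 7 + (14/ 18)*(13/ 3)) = 25470260/ 35343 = 720.66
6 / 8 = 3 / 4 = 0.75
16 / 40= 2 / 5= 0.40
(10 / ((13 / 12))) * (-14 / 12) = -140 / 13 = -10.77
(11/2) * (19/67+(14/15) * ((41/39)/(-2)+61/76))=8881609/2978820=2.98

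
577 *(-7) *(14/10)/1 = -5654.60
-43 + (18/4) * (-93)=-461.50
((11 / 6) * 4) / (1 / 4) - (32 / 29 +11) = 1499 / 87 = 17.23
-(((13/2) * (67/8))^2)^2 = -575536166881/65536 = -8781984.97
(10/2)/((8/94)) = 58.75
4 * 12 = 48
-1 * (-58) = 58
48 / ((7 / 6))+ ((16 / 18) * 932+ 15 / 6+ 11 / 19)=2089163 / 2394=872.67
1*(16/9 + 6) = 70/9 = 7.78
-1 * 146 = -146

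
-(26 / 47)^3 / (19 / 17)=-0.15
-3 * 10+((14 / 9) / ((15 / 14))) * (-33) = -3506 / 45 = -77.91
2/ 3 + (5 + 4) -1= 26/ 3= 8.67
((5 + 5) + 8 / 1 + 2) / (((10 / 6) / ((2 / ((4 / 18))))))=108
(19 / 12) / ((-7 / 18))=-57 / 14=-4.07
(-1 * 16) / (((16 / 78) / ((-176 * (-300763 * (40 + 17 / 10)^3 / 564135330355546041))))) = -0.00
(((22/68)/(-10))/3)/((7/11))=-121/7140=-0.02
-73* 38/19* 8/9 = -1168/9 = -129.78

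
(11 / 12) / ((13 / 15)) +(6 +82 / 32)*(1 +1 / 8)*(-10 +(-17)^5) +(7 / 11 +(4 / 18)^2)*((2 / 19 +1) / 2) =-128429295180805 / 9389952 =-13677311.15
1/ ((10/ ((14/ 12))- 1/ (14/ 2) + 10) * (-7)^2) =1/ 903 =0.00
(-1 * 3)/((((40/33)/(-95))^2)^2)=-463651231923/4096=-113196101.54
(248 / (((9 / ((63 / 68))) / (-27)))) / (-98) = 837 / 119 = 7.03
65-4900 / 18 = -1865 / 9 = -207.22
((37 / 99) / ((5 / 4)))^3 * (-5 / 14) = -1620896 / 169802325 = -0.01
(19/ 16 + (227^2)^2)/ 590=4500403.12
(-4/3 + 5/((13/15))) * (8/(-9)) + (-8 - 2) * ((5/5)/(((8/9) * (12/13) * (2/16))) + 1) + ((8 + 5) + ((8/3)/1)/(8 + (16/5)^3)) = -3383993/34398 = -98.38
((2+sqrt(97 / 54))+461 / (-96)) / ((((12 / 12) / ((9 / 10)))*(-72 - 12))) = 269 / 8960 - sqrt(582) / 1680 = 0.02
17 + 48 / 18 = 59 / 3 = 19.67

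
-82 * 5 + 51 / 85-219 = -3142 / 5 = -628.40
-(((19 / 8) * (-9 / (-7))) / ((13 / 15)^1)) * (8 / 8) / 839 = -2565 / 610792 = -0.00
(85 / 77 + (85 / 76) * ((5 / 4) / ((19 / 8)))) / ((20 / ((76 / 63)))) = 2091 / 20482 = 0.10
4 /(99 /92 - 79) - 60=-430508 /7169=-60.05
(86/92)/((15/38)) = 817/345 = 2.37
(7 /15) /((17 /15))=7 /17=0.41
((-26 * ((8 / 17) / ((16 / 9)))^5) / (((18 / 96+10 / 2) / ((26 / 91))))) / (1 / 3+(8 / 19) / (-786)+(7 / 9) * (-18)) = 11463890958 / 84187287190601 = 0.00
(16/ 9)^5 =1048576/ 59049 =17.76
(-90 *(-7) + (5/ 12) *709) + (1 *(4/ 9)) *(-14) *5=32195/ 36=894.31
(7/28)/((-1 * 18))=-1/72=-0.01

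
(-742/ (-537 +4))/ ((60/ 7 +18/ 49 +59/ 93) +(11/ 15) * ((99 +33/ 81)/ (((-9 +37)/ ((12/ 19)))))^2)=494362089270/ 4708899375193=0.10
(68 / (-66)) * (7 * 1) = -238 / 33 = -7.21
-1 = -1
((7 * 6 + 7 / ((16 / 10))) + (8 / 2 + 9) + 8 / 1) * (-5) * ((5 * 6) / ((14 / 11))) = -63525 / 8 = -7940.62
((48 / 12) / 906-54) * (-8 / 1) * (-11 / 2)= -1076240 / 453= -2375.81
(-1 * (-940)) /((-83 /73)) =-68620 /83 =-826.75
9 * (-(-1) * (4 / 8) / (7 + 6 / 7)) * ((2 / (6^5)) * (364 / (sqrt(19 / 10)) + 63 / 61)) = 0.04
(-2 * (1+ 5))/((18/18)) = -12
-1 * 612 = -612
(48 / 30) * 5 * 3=24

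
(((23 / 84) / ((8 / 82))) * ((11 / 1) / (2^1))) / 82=253 / 1344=0.19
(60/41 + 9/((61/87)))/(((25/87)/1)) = 3111381/62525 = 49.76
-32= -32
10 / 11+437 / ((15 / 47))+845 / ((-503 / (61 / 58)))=6587123821 / 4813710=1368.41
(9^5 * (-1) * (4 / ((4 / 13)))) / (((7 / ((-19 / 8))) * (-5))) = -14585103 / 280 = -52089.65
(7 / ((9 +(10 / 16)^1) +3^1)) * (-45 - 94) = -7784 / 101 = -77.07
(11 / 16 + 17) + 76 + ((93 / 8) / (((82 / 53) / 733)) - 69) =226822 / 41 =5532.24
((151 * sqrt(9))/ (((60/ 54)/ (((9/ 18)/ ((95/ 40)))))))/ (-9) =-906/ 95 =-9.54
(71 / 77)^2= 5041 / 5929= 0.85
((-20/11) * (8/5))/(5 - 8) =32/33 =0.97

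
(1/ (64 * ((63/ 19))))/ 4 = 0.00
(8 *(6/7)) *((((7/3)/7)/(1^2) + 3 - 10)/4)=-80/7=-11.43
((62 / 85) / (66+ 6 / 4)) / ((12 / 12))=124 / 11475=0.01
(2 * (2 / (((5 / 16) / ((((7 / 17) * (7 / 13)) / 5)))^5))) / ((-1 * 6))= -592393533390848 / 15444813430693359375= -0.00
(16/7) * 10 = 160/7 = 22.86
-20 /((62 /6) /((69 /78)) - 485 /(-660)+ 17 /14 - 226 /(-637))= -12892880 /9015399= -1.43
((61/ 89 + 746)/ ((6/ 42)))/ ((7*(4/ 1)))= 66455/ 356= 186.67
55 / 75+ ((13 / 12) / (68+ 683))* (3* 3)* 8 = 9431 / 11265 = 0.84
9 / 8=1.12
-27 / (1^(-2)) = -27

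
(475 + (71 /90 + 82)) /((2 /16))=200804 /45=4462.31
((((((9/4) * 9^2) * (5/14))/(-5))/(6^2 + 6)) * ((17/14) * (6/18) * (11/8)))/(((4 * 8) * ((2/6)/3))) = -136323/2809856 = -0.05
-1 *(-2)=2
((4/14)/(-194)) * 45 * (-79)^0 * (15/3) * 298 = -67050/679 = -98.75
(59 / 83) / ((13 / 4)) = 236 / 1079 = 0.22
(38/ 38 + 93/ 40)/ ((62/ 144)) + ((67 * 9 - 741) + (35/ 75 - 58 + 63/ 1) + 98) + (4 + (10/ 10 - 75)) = -45017/ 465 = -96.81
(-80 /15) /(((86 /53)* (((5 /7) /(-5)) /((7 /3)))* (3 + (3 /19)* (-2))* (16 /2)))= 49343 /19737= 2.50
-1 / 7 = -0.14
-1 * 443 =-443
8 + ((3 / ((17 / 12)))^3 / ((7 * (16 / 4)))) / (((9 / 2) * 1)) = 277720 / 34391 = 8.08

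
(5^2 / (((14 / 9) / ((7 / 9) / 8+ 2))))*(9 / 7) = 33975 / 784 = 43.34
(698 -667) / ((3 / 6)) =62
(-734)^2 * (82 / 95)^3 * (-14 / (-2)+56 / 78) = 2674020.61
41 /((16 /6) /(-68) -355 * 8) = -2091 /144842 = -0.01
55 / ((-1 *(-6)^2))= -1.53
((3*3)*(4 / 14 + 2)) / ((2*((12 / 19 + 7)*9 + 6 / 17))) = 7752 / 52031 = 0.15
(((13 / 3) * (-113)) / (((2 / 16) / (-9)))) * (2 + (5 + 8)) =528840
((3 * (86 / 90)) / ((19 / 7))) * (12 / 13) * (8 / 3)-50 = -175618 / 3705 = -47.40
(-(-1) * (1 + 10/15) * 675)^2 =1265625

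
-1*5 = -5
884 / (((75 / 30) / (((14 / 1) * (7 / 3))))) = 173264 / 15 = 11550.93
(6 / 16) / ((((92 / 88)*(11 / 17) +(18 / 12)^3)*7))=51 / 3857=0.01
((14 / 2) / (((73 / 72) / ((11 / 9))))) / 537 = 616 / 39201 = 0.02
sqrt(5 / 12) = sqrt(15) / 6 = 0.65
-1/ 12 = -0.08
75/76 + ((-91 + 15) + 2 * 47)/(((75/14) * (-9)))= 3497/5700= 0.61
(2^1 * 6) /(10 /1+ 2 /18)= 108 /91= 1.19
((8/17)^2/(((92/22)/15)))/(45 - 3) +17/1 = 17.02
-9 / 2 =-4.50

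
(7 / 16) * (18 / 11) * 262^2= 1081143 / 22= 49142.86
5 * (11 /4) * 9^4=360855 /4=90213.75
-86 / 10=-43 / 5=-8.60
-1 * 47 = -47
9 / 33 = 3 / 11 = 0.27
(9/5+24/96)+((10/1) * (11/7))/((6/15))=5787/140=41.34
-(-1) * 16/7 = 16/7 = 2.29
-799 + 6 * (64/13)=-10003/13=-769.46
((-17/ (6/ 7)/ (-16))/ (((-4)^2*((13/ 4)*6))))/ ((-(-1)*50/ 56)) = 833/ 187200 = 0.00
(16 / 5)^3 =4096 / 125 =32.77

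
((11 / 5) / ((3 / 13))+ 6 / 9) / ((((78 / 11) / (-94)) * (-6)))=22.54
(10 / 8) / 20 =1 / 16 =0.06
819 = 819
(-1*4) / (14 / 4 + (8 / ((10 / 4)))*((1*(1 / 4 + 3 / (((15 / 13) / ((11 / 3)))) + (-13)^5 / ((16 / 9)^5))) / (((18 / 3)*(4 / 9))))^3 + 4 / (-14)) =645636042579834306560000 / 248627965017313582952067045206998981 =0.00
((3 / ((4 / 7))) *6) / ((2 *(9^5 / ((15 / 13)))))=35 / 113724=0.00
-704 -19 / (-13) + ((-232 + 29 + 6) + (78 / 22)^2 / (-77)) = -108972771 / 121121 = -899.70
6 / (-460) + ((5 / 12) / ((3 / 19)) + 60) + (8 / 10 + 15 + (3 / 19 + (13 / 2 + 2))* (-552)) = -369759583 / 78660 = -4700.73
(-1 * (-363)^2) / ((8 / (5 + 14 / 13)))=-100093.76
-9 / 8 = -1.12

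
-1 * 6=-6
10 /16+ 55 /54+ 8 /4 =3.64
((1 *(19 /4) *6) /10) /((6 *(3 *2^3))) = 19 /960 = 0.02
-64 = -64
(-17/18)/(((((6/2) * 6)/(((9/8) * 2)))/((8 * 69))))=-391/6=-65.17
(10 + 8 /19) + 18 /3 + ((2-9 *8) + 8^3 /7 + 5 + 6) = 4065 /133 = 30.56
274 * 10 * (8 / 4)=5480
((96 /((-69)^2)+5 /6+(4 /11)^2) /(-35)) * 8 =-504764 /2240315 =-0.23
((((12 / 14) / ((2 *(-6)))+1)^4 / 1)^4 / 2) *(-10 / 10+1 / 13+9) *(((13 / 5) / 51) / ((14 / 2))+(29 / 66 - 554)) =-683.00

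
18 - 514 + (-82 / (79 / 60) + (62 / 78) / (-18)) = -30963457 / 55458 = -558.32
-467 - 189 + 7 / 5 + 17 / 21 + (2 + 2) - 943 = -167243 / 105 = -1592.79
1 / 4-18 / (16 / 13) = -115 / 8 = -14.38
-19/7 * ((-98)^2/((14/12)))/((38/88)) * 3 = -155232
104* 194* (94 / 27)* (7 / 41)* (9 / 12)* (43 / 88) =17839367 / 4059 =4395.02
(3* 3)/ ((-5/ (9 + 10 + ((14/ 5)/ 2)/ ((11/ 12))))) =-36.95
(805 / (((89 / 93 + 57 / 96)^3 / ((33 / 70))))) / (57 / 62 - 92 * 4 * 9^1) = -206719285690368 / 6725975940792875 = -0.03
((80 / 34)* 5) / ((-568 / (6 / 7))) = -150 / 8449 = -0.02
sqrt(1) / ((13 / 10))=10 / 13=0.77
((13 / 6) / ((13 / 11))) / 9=11 / 54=0.20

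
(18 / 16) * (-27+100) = 657 / 8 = 82.12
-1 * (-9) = 9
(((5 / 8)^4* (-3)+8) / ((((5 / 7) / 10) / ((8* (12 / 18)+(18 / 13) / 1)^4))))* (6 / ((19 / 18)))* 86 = 2738493803895353 / 26047632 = 105134079.13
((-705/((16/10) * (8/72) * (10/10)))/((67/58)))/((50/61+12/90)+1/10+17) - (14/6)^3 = -24247664219/119527866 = -202.86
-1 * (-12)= 12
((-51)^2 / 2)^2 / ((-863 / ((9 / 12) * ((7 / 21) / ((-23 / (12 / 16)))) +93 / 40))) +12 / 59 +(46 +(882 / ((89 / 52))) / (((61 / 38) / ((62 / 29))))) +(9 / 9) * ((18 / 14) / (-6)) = -1572820600838954939 / 413006133413440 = -3808.23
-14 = -14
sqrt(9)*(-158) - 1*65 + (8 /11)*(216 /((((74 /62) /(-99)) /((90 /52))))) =-11106779 /481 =-23091.02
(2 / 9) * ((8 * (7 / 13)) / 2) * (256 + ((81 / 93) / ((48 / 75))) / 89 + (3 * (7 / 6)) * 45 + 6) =129633581 / 645606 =200.79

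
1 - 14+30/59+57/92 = -64441/5428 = -11.87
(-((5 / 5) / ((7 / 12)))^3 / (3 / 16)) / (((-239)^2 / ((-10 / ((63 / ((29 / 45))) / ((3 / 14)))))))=29696 / 2880097941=0.00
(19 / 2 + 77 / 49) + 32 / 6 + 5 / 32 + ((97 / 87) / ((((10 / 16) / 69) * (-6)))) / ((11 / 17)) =-16231837 / 1071840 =-15.14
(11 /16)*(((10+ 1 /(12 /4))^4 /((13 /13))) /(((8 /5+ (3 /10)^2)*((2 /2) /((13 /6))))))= 253968275 /25272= 10049.39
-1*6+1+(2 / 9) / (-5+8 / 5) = -775 / 153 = -5.07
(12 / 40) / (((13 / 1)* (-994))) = -3 / 129220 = -0.00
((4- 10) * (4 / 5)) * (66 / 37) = -1584 / 185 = -8.56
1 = 1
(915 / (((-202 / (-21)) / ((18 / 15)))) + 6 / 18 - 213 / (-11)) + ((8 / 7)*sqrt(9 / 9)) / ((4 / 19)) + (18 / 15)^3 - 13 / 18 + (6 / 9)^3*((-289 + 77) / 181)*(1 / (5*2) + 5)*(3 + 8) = 120.81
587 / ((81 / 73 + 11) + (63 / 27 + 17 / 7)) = 899871 / 25864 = 34.79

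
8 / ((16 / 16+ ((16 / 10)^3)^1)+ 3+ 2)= 500 / 631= 0.79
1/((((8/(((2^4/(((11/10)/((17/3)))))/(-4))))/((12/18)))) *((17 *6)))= -5/297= -0.02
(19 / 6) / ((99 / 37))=703 / 594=1.18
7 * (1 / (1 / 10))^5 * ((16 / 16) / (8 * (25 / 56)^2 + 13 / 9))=2469600000 / 10721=230351.65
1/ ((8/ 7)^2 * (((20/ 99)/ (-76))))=-92169/ 320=-288.03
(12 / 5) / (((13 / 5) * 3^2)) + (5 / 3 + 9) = 140 / 13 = 10.77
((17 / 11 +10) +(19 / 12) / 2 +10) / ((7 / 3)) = 5897 / 616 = 9.57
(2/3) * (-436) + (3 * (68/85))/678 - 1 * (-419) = 217531/1695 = 128.34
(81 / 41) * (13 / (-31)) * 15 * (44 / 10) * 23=-1598454 / 1271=-1257.63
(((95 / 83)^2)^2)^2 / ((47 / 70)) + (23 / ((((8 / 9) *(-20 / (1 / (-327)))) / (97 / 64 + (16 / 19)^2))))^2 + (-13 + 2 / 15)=-437207607127316046591026176195213579 / 51559792945123466301230293293465600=-8.48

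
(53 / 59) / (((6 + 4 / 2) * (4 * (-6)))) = -53 / 11328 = -0.00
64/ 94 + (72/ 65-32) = -92296/ 3055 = -30.21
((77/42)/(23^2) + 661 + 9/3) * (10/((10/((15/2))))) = 10537735/2116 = 4980.03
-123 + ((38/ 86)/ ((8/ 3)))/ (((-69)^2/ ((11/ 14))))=-940087807/ 7642992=-123.00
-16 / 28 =-4 / 7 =-0.57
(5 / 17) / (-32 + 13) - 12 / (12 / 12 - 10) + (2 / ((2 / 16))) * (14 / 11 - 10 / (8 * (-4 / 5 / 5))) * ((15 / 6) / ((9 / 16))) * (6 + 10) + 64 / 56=771455921 / 74613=10339.43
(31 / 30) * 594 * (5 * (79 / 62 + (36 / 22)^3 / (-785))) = 739623429 / 189970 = 3893.37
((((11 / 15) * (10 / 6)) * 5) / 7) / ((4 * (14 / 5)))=275 / 3528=0.08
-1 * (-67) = 67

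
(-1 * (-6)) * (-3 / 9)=-2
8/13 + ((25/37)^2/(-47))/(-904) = 465336701/756158936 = 0.62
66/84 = 11/14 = 0.79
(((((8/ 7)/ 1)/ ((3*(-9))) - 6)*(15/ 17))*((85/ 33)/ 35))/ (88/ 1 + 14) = -2855/ 742203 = -0.00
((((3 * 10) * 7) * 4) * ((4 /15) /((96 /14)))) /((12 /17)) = 833 /18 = 46.28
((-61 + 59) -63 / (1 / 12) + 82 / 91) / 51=-68896 / 4641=-14.85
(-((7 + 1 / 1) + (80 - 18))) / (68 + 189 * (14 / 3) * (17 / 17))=-7 / 95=-0.07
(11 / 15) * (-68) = -748 / 15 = -49.87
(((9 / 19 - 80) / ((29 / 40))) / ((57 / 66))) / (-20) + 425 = 4515809 / 10469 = 431.35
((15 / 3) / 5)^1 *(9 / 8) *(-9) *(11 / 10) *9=-8019 / 80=-100.24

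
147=147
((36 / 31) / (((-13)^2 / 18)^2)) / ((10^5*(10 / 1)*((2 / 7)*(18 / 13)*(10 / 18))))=5103 / 85133750000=0.00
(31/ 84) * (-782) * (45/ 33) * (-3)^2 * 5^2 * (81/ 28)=-1104526125/ 4312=-256151.70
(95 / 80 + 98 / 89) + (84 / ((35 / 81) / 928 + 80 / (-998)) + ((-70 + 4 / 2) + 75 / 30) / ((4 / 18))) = -5731576532087 / 4256699120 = -1346.48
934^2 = 872356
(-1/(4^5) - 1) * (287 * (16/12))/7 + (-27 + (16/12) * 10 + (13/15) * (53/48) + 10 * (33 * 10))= 37239209/11520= 3232.57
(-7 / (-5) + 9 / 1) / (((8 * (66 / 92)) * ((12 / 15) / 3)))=299 / 44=6.80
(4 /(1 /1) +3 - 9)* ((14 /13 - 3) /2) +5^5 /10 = 8175 /26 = 314.42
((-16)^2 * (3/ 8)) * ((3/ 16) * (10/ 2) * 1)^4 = 151875/ 2048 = 74.16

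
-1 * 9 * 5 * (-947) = 42615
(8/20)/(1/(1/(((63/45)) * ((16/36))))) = 9/14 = 0.64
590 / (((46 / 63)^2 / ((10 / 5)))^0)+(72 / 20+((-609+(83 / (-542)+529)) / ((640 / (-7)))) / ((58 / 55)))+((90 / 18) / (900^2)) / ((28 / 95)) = 33904865321233 / 57037478400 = 594.43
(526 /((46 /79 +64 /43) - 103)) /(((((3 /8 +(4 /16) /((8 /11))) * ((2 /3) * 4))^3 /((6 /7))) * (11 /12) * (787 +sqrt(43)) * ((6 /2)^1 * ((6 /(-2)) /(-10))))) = -3599946019840 /3683942192223447 +4574264320 * sqrt(43) /3683942192223447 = -0.00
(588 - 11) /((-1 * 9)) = -577 /9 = -64.11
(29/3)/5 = 29/15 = 1.93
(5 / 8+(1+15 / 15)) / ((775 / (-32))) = -84 / 775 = -0.11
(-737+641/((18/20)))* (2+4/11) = -58.57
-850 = -850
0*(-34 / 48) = 0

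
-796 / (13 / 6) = -4776 / 13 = -367.38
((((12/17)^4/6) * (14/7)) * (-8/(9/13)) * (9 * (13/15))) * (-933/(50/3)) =417.57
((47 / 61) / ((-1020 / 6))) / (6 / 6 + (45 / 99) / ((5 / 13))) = -517 / 248880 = -0.00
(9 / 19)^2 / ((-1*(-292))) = 81 / 105412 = 0.00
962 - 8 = 954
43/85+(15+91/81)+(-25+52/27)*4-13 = -610472/6885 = -88.67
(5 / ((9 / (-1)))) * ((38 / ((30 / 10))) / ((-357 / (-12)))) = -760 / 3213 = -0.24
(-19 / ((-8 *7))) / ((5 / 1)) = 19 / 280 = 0.07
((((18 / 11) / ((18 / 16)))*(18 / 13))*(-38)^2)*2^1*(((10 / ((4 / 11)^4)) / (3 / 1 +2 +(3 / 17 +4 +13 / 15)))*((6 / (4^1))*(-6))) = -99245416050 / 33293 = -2980969.45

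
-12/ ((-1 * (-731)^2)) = 12/ 534361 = 0.00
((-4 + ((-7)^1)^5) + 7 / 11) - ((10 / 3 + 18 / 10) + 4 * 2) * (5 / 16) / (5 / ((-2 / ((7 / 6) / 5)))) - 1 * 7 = -5177581 / 308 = -16810.33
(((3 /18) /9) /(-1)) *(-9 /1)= 1 /6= 0.17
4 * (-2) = -8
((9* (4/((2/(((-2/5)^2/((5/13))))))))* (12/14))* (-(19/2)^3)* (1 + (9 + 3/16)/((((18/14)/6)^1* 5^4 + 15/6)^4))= -32040656043500569023/5822527204375000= -5502.88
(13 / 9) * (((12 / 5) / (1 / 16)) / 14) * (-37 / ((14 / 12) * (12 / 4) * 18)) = -15392 / 6615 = -2.33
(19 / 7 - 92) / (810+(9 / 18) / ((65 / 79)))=-81250 / 737653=-0.11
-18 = -18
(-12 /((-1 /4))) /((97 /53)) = 2544 /97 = 26.23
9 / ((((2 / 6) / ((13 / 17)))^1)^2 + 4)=13689 / 6373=2.15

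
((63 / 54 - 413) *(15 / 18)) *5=-1715.97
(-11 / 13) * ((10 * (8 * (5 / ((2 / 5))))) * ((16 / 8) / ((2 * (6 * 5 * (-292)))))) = 0.10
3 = 3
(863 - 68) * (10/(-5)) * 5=-7950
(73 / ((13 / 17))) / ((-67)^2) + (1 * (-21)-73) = -5484317 / 58357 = -93.98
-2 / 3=-0.67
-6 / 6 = -1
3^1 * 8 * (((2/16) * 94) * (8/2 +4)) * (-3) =-6768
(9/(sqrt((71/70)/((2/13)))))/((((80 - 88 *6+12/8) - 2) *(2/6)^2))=-108 *sqrt(32305)/275977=-0.07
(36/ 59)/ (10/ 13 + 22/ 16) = 3744/ 13157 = 0.28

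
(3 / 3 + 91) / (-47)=-92 / 47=-1.96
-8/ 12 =-2/ 3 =-0.67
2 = 2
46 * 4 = 184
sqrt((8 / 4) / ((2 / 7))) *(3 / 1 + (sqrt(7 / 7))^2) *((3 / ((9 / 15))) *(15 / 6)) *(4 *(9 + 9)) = 3600 *sqrt(7) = 9524.70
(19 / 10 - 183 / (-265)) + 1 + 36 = 20983 / 530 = 39.59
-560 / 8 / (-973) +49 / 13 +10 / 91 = 49977 / 12649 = 3.95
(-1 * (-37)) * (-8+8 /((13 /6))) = -159.38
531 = 531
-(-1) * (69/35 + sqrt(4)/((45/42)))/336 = 403/35280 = 0.01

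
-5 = -5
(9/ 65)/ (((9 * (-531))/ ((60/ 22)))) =-2/ 25311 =-0.00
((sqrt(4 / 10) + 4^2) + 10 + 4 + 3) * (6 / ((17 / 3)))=18 * sqrt(10) / 85 + 594 / 17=35.61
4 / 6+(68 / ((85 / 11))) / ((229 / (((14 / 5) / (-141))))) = 179178 / 269075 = 0.67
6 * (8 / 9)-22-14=-92 / 3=-30.67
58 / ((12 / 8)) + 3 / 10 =1169 / 30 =38.97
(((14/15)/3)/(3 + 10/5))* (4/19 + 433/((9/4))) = 461216/38475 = 11.99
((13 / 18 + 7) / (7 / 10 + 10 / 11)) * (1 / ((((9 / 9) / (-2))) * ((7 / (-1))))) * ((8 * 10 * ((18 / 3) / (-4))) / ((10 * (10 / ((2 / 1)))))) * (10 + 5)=-61160 / 1239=-49.36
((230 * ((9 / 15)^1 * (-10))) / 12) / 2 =-115 / 2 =-57.50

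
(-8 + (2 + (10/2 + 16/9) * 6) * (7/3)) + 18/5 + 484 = 26062/45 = 579.16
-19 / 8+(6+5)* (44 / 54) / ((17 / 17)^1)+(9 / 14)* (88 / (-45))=5.33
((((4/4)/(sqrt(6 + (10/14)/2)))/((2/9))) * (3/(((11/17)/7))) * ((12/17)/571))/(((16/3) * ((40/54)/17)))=780759 * sqrt(1246)/89441440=0.31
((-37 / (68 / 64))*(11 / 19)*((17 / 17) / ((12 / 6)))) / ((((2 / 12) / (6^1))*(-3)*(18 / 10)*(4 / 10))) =162800 / 969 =168.01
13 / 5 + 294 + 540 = 4183 / 5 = 836.60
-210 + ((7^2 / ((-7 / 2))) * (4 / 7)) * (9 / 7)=-1542 / 7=-220.29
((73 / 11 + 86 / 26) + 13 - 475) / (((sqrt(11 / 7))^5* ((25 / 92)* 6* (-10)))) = 24284596* sqrt(77) / 23791625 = 8.96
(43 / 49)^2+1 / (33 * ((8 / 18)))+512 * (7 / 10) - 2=188700403 / 528220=357.24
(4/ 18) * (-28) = -56/ 9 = -6.22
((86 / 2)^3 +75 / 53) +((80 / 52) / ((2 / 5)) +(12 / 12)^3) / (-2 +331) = 2574721483 / 32383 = 79508.43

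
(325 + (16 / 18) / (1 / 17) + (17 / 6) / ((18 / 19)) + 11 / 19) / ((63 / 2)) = 705233 / 64638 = 10.91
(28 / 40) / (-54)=-7 / 540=-0.01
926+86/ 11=10272/ 11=933.82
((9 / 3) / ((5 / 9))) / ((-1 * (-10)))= 27 / 50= 0.54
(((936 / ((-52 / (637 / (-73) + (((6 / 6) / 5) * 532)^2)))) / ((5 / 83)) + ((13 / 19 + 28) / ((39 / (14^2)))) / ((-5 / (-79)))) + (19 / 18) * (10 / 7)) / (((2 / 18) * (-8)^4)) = -479630074141193 / 64623104000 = -7421.96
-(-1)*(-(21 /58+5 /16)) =-313 /464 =-0.67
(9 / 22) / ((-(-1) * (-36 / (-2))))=0.02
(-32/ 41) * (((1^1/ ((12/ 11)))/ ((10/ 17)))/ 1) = -748/ 615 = -1.22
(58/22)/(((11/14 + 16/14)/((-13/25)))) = -5278/7425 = -0.71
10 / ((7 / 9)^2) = 810 / 49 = 16.53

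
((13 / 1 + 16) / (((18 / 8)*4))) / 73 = 29 / 657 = 0.04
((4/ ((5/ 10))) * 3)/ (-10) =-12/ 5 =-2.40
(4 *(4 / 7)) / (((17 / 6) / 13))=1248 / 119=10.49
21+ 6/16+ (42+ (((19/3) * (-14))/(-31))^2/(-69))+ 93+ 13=808072207/4774248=169.26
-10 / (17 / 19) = -190 / 17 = -11.18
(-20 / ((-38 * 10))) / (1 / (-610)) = -610 / 19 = -32.11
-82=-82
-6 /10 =-3 /5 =-0.60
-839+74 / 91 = -838.19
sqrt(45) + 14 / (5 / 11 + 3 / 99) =3* sqrt(5) + 231 / 8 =35.58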